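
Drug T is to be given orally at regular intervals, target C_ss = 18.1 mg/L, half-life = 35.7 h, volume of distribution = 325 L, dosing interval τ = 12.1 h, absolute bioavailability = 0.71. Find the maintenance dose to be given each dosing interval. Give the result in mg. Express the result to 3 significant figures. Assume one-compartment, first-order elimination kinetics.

k = ln2 / t½ = 0.693147 / 35.7 = 0.01942 h⁻¹
CL = k × Vd = 0.01942 × 325 = 6.312 L/h
At steady state, F × (Dose/τ) = Css × CL.
Dose = Css × CL × τ / F = 18.1 × 6.312 × 12.1 / 0.71 = 1947 mg

1950 mg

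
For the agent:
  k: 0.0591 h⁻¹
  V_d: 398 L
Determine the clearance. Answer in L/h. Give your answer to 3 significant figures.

23.5 L/h

CL = k × Vd = 0.0591 × 398 = 23.52 L/h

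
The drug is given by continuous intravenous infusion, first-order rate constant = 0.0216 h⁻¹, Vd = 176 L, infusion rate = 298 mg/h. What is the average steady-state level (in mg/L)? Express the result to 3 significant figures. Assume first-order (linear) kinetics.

CL = k × Vd = 0.02160 × 176 = 3.802 L/h
At steady state Css = R₀ / CL = 298 / 3.802 = 78.38 mg/L

78.4 mg/L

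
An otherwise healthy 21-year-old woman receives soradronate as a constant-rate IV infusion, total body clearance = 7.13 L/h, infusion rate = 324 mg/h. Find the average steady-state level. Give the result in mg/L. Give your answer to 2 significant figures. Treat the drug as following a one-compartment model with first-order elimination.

At steady state Css = R₀ / CL = 324 / 7.130 = 45.44 mg/L

45 mg/L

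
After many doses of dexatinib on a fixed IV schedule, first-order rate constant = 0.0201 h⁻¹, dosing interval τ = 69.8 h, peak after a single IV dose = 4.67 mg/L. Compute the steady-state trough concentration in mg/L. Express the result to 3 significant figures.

e^(−kτ) = e^(−0.02010 × 69.8) = 0.2459
Accumulation ratio R = 1 / (1 − e^(−kτ)) = 1 / (1 − 0.2459) = 1.326
Steady-state trough = C₀ × R × e^(−kτ) = 4.67 × 1.326 × 0.2459 = 1.523 mg/L

1.52 mg/L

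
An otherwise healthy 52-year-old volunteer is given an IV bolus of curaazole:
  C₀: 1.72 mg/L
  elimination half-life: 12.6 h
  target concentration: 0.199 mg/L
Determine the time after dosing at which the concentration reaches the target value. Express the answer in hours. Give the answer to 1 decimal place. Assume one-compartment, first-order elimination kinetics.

k = ln2 / t½ = 0.693147 / 12.6 = 0.05501 h⁻¹
t = ln(C₀ / C) / k = ln(1.720 / 0.199) / 0.05501
  = ln(8.643) / 0.05501 = 2.157 / 0.05501 = 39.21 h

39.2 h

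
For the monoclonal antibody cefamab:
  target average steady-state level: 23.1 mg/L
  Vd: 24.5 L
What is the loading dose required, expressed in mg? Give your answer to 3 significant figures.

LD = Css × Vd = 23.1 × 24.5 = 566.0 mg

566 mg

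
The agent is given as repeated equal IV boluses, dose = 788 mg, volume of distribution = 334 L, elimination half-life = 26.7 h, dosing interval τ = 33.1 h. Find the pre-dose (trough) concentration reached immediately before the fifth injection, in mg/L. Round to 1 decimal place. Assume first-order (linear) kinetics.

C₀ per dose = Dose / Vd = 788 / 334 = 2.359 mg/L
k = ln2 / t½ = 0.693147 / 26.7 = 0.02596 h⁻¹
Fraction remaining after one interval: r = e^(−kτ) = e^(−0.02596 × 33.1) = 0.4235
Before dose 5, 4 doses have been given (aged 1τ, 2τ, 3τ, 4τ).
C_trough = C₀ × (r + r² + … + r^4) = C₀ × r(1−r^4)/(1−r)
        = 2.359 × 0.4235 × (1 − 0.03217) / (1 − 0.4235) = 1.677 mg/L

1.7 mg/L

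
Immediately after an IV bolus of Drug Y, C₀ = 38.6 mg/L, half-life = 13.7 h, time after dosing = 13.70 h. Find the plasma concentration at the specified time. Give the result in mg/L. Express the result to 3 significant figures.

19.3 mg/L

k = ln2 / t½ = 0.693147 / 13.7 = 0.05059 h⁻¹
t / t½ = 13.70 / 13.7 = 1 half-lives
C = C₀ × (1/2)^1 = 38.60 × 0.5000 = 19.30 mg/L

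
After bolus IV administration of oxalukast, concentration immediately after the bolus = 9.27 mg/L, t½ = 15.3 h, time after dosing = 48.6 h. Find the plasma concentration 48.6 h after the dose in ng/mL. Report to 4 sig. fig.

1025 ng/mL

k = ln2 / t½ = 0.693147 / 15.3 = 0.04530 h⁻¹
C = C₀ · e^(−k·t) = 9.270 × e^(−0.04530 × 48.6)
  = 9.270 × 0.1106 = 1.025 mg/L
Convert: 1.025 mg/L × 1000 = 1025 ng/mL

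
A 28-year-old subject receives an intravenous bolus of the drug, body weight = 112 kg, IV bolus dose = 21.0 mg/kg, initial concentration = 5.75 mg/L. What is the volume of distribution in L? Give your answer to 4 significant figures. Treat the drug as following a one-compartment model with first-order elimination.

Dose = 21.0 × 112 = 2352 mg
Vd = Dose / C₀ = 2352 / 5.75 = 409.0 L

409.0 L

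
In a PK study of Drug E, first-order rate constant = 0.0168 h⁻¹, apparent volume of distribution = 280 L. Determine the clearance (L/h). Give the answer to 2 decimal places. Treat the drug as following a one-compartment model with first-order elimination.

CL = k × Vd = 0.0168 × 280 = 4.704 L/h

4.70 L/h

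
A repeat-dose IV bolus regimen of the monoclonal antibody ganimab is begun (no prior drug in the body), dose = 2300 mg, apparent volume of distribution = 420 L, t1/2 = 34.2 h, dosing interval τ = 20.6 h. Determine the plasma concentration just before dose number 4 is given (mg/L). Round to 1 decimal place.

7.5 mg/L

C₀ per dose = Dose / Vd = 2300 / 420 = 5.476 mg/L
k = ln2 / t½ = 0.693147 / 34.2 = 0.02027 h⁻¹
Fraction remaining after one interval: r = e^(−kτ) = e^(−0.02027 × 20.6) = 0.6587
Before dose 4, 3 doses have been given (aged 1τ, 2τ, 3τ).
C_trough = C₀ × (r + r² + … + r^3) = C₀ × r(1−r^3)/(1−r)
        = 5.476 × 0.6587 × (1 − 0.2858) / (1 − 0.6587) = 7.548 mg/L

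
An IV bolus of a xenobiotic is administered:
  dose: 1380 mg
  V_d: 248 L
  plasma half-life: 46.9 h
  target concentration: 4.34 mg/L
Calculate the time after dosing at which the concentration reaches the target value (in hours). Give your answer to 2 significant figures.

C₀ = Dose / Vd = 1380 / 248 = 5.565 mg/L
k = ln2 / t½ = 0.693147 / 46.9 = 0.01478 h⁻¹
t = ln(C₀ / C) / k = ln(5.565 / 4.34) / 0.01478
  = ln(1.282) / 0.01478 = 0.2484 / 0.01478 = 16.81 h

17 h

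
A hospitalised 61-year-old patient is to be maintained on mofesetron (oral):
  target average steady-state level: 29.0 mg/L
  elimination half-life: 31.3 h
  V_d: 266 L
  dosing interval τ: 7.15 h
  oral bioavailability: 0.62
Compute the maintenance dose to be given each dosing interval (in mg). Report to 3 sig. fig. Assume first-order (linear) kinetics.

1970 mg

k = ln2 / t½ = 0.693147 / 31.3 = 0.02215 h⁻¹
CL = k × Vd = 0.02215 × 266 = 5.892 L/h
At steady state, F × (Dose/τ) = Css × CL.
Dose = Css × CL × τ / F = 29.0 × 5.892 × 7.15 / 0.62 = 1970 mg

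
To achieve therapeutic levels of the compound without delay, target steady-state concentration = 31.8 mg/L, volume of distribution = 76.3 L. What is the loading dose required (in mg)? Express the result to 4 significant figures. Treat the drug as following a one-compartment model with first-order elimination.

LD = Css × Vd = 31.8 × 76.3 = 2426 mg

2426 mg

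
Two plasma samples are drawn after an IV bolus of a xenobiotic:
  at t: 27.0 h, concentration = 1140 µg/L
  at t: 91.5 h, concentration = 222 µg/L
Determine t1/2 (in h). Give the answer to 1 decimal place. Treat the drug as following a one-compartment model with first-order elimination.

k = ln(C₁/C₂) / (t₂ − t₁) = ln(1140/222) / (91.5 − 27.0)
  = 1.636 / 64.50 = 0.02536 h⁻¹
t½ = ln2 / k = 0.693147 / 0.02536 = 27.33 h

27.3 h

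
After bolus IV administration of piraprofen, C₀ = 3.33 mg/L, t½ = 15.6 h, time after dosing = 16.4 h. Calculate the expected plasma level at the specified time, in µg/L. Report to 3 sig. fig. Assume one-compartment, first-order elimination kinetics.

1610 µg/L

k = ln2 / t½ = 0.693147 / 15.6 = 0.04443 h⁻¹
C = C₀ · e^(−k·t) = 3.330 × e^(−0.04443 × 16.4)
  = 3.330 × 0.4826 = 1.607 mg/L
Convert: 1.607 mg/L × 1000 = 1607 µg/L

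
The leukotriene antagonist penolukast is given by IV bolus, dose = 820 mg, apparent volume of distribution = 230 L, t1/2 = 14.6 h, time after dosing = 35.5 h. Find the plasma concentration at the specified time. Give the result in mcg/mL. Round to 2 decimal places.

0.66 mcg/mL

C₀ = Dose / Vd = 820.0 / 230 = 3.565 mg/L
k = ln2 / t½ = 0.693147 / 14.6 = 0.04748 h⁻¹
C = C₀ · e^(−k·t) = 3.565 × e^(−0.04748 × 35.5)
  = 3.565 × 0.1853 = 0.6606 mg/L
(0.6606 mg/L = 0.6606 mcg/mL)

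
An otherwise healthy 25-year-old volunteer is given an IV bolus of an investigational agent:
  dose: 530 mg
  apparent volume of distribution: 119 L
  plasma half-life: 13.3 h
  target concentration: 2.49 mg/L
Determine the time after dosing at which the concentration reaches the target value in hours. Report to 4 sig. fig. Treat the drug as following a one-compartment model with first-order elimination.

11.16 h

C₀ = Dose / Vd = 530.0 / 119 = 4.454 mg/L
k = ln2 / t½ = 0.693147 / 13.3 = 0.05212 h⁻¹
t = ln(C₀ / C) / k = ln(4.454 / 2.49) / 0.05212
  = ln(1.789) / 0.05212 = 0.5817 / 0.05212 = 11.16 h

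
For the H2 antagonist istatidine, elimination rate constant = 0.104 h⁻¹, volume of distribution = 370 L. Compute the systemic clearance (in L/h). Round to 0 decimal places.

38 L/h

CL = k × Vd = 0.104 × 370 = 38.48 L/h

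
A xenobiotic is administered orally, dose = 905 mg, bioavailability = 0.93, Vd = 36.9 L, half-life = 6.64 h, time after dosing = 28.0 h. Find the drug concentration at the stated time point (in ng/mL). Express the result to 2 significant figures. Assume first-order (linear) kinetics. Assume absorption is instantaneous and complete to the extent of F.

Amount reaching circulation = F × Dose = 0.93 × 905.0 = 841.7 mg
C₀ = F·Dose / Vd = 841.7 / 36.9 = 22.81 mg/L
k = ln2 / t½ = 0.693147 / 6.64 = 0.1044 h⁻¹
C = C₀ · e^(−k·t) = 22.81 × e^(−0.1044 × 28.0)
  = 22.81 × 0.05376 = 1.226 mg/L
Convert: 1.226 mg/L × 1000 = 1226 ng/mL

1200 ng/mL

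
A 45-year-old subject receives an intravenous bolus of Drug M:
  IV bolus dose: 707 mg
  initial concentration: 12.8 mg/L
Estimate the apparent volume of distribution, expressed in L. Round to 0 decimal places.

Vd = Dose / C₀ = 707.0 / 12.8 = 55.23 L

55 L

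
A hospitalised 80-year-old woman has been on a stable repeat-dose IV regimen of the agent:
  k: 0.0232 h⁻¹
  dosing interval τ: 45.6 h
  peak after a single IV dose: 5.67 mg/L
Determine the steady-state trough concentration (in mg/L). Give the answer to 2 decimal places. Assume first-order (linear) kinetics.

3.02 mg/L

e^(−kτ) = e^(−0.02320 × 45.6) = 0.3472
Accumulation ratio R = 1 / (1 − e^(−kτ)) = 1 / (1 − 0.3472) = 1.532
Steady-state trough = C₀ × R × e^(−kτ) = 5.67 × 1.532 × 0.3472 = 3.016 mg/L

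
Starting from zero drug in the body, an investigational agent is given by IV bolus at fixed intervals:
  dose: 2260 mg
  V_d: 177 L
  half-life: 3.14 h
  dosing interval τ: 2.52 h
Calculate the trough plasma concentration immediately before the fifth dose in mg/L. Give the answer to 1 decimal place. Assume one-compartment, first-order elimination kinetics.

15.3 mg/L

C₀ per dose = Dose / Vd = 2260 / 177 = 12.77 mg/L
k = ln2 / t½ = 0.693147 / 3.14 = 0.2207 h⁻¹
Fraction remaining after one interval: r = e^(−kτ) = e^(−0.2207 × 2.52) = 0.5734
Before dose 5, 4 doses have been given (aged 1τ, 2τ, 3τ, 4τ).
C_trough = C₀ × (r + r² + … + r^4) = C₀ × r(1−r^4)/(1−r)
        = 12.77 × 0.5734 × (1 − 0.1081) / (1 − 0.5734) = 15.31 mg/L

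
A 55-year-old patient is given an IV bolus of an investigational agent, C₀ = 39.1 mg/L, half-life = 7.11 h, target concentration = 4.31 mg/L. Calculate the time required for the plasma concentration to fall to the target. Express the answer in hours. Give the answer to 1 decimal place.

k = ln2 / t½ = 0.693147 / 7.11 = 0.09749 h⁻¹
t = ln(C₀ / C) / k = ln(39.10 / 4.31) / 0.09749
  = ln(9.072) / 0.09749 = 2.205 / 0.09749 = 22.62 h

22.6 h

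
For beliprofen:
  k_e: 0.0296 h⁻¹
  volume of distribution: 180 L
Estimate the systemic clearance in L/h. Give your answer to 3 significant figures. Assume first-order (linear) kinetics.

5.33 L/h

CL = k × Vd = 0.0296 × 180 = 5.328 L/h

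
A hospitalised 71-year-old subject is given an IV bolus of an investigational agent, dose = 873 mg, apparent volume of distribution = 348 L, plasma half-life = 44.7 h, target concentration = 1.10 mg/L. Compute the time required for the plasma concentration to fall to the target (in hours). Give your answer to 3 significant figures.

C₀ = Dose / Vd = 873.0 / 348 = 2.509 mg/L
k = ln2 / t½ = 0.693147 / 44.7 = 0.01551 h⁻¹
t = ln(C₀ / C) / k = ln(2.509 / 1.10) / 0.01551
  = ln(2.281) / 0.01551 = 0.8246 / 0.01551 = 53.17 h

53.2 h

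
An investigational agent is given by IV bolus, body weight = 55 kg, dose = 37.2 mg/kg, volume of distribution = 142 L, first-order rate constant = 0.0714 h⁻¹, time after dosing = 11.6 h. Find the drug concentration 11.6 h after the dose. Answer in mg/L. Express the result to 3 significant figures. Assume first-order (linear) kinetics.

6.29 mg/L

Total dose = 37.2 × 55 = 2046 mg
C₀ = Dose / Vd = 2046 / 142 = 14.41 mg/L
C = C₀ · e^(−k·t) = 14.41 × e^(−0.07140 × 11.6)
  = 14.41 × 0.4368 = 6.294 mg/L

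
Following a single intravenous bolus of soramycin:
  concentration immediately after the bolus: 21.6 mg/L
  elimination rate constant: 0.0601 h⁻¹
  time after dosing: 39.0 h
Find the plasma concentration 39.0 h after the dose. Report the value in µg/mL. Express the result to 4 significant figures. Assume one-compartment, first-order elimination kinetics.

2.073 µg/mL

C = C₀ · e^(−k·t) = 21.60 × e^(−0.06010 × 39.0)
  = 21.60 × 0.09595 = 2.073 mg/L
(2.073 mg/L = 2.073 µg/mL)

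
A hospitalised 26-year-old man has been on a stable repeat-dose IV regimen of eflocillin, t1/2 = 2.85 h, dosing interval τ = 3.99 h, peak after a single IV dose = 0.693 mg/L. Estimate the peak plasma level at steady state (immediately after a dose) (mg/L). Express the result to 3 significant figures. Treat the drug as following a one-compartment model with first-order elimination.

1.12 mg/L

k = ln2 / t½ = 0.693147 / 2.85 = 0.2432 h⁻¹
e^(−kτ) = e^(−0.2432 × 3.99) = 0.3789
Accumulation ratio R = 1 / (1 − e^(−kτ)) = 1 / (1 − 0.3789) = 1.610
Steady-state peak = C₀ × R = 0.693 × 1.610 = 1.116 mg/L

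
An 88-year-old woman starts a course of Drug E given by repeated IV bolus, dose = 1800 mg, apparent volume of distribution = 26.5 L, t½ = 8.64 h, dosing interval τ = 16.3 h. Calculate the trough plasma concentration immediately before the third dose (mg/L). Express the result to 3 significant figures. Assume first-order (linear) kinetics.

C₀ per dose = Dose / Vd = 1800 / 26.5 = 67.92 mg/L
k = ln2 / t½ = 0.693147 / 8.64 = 0.08023 h⁻¹
Fraction remaining after one interval: r = e^(−kτ) = e^(−0.08023 × 16.3) = 0.2704
Before dose 3, 2 doses have been given (aged 1τ, 2τ).
C_trough = C₀ × (r + r²) = 67.92 × (0.2704 + 0.07312) = 23.33 mg/L

23.3 mg/L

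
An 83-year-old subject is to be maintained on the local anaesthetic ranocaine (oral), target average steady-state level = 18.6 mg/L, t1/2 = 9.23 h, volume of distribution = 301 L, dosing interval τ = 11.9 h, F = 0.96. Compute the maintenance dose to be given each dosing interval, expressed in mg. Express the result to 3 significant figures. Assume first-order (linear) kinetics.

5210 mg

k = ln2 / t½ = 0.693147 / 9.23 = 0.07510 h⁻¹
CL = k × Vd = 0.07510 × 301 = 22.61 L/h
At steady state, F × (Dose/τ) = Css × CL.
Dose = Css × CL × τ / F = 18.6 × 22.61 × 11.9 / 0.96 = 5213 mg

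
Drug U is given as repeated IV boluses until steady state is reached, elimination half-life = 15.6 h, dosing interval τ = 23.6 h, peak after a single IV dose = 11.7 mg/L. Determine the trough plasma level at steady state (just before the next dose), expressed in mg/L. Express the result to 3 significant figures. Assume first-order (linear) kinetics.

k = ln2 / t½ = 0.693147 / 15.6 = 0.04443 h⁻¹
e^(−kτ) = e^(−0.04443 × 23.6) = 0.3504
Accumulation ratio R = 1 / (1 − e^(−kτ)) = 1 / (1 − 0.3504) = 1.539
Steady-state trough = C₀ × R × e^(−kτ) = 11.7 × 1.539 × 0.3504 = 6.309 mg/L

6.31 mg/L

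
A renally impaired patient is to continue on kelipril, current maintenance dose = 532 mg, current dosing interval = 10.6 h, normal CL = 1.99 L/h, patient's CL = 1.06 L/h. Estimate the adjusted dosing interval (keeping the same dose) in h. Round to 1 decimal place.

To keep the same average steady-state level, dosing rate must scale with clearance.
CL ratio = 1.06 / 1.99 = 0.5327
New interval (same dose) = 10.6 / 0.5327 = 19.90 h

19.9 h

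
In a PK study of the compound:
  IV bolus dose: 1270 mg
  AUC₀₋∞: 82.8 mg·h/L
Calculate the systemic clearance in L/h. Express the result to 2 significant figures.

CL = Dose / AUC = 1270 / 82.8 = 15.34 L/h

15 L/h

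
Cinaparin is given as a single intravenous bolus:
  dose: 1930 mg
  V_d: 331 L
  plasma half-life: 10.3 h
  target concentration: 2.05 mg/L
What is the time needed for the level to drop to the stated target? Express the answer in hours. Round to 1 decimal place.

15.5 h

C₀ = Dose / Vd = 1930 / 331 = 5.831 mg/L
k = ln2 / t½ = 0.693147 / 10.3 = 0.06730 h⁻¹
t = ln(C₀ / C) / k = ln(5.831 / 2.05) / 0.06730
  = ln(2.844) / 0.06730 = 1.045 / 0.06730 = 15.53 h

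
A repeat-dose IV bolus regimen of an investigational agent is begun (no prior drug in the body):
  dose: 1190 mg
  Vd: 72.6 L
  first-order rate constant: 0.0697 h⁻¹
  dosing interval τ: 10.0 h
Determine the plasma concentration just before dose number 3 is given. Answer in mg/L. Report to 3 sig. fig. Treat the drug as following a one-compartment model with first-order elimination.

12.2 mg/L

C₀ per dose = Dose / Vd = 1190 / 72.6 = 16.39 mg/L
Fraction remaining after one interval: r = e^(−kτ) = e^(−0.06970 × 10.0) = 0.4981
Before dose 3, 2 doses have been given (aged 1τ, 2τ).
C_trough = C₀ × (r + r²) = 16.39 × (0.4981 + 0.2481) = 12.23 mg/L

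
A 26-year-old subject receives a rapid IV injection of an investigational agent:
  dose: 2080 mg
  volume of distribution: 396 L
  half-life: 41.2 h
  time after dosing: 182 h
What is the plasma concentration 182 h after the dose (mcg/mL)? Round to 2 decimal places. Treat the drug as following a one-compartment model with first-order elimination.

C₀ = Dose / Vd = 2080 / 396 = 5.253 mg/L
k = ln2 / t½ = 0.693147 / 41.2 = 0.01682 h⁻¹
C = C₀ · e^(−k·t) = 5.253 × e^(−0.01682 × 182)
  = 5.253 × 0.04683 = 0.2460 mg/L
(0.2460 mg/L = 0.2460 mcg/mL)

0.25 mcg/mL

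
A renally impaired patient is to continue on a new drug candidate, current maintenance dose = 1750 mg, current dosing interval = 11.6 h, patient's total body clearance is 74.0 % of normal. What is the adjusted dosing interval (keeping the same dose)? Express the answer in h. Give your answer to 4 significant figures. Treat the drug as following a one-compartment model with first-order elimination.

15.68 h

To keep the same average steady-state level, dosing rate must scale with clearance.
CL ratio = 74.0 / 100 = 0.7400
New interval (same dose) = 11.6 / 0.7400 = 15.68 h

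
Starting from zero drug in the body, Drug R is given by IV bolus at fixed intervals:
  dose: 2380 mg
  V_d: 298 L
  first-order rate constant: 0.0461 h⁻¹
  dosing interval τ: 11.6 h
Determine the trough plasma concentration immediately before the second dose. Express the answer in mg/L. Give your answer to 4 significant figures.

C₀ per dose = Dose / Vd = 2380 / 298 = 7.987 mg/L
Fraction remaining after one interval: r = e^(−kτ) = e^(−0.04610 × 11.6) = 0.5858
Before dose 2, 1 dose has been given (aged 1τ).
C_trough = C₀ × r = 7.987 × 0.5858 = 4.679 mg/L

4.679 mg/L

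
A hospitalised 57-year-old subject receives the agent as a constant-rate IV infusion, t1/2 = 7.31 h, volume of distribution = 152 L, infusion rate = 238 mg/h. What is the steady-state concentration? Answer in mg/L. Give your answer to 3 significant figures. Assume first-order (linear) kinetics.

16.5 mg/L

k = ln2 / t½ = 0.693147 / 7.31 = 0.09482 h⁻¹
CL = k × Vd = 0.09482 × 152 = 14.41 L/h
At steady state Css = R₀ / CL = 238 / 14.41 = 16.52 mg/L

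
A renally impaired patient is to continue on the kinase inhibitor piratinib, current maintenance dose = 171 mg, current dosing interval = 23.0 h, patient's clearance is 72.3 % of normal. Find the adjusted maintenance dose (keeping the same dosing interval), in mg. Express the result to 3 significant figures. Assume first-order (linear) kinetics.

To keep the same average steady-state level, dosing rate must scale with clearance.
CL ratio = 72.3 / 100 = 0.7230
New dose (same interval) = 171 × 0.7230 = 123.6 mg

124 mg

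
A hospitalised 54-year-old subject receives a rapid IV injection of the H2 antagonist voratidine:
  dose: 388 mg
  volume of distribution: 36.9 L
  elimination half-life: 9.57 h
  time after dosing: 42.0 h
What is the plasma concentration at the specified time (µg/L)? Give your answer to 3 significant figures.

C₀ = Dose / Vd = 388.0 / 36.9 = 10.51 mg/L
k = ln2 / t½ = 0.693147 / 9.57 = 0.07243 h⁻¹
C = C₀ · e^(−k·t) = 10.51 × e^(−0.07243 × 42.0)
  = 10.51 × 0.04774 = 0.5017 mg/L
Convert: 0.5017 mg/L × 1000 = 501.7 µg/L

502 µg/L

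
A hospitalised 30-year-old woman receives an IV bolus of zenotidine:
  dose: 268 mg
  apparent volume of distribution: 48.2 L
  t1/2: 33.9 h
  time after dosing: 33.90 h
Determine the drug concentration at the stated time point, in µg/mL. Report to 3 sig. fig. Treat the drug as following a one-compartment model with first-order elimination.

2.78 µg/mL

C₀ = Dose / Vd = 268.0 / 48.2 = 5.560 mg/L
k = ln2 / t½ = 0.693147 / 33.9 = 0.02045 h⁻¹
t / t½ = 33.90 / 33.9 = 1 half-lives
C = C₀ × (1/2)^1 = 5.560 × 0.5000 = 2.780 mg/L
(2.780 mg/L = 2.780 µg/mL)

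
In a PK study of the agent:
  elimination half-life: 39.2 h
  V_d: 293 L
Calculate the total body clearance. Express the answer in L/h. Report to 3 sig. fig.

5.18 L/h

k = ln2 / t½ = 0.693147 / 39.2 = 0.01768 h⁻¹
CL = k × Vd = 0.01768 × 293 = 5.180 L/h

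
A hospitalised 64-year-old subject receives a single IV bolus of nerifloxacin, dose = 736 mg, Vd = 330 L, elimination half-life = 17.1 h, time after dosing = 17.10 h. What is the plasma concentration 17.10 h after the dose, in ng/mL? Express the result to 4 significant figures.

C₀ = Dose / Vd = 736.0 / 330 = 2.230 mg/L
k = ln2 / t½ = 0.693147 / 17.1 = 0.04053 h⁻¹
t / t½ = 17.10 / 17.1 = 1 half-lives
C = C₀ × (1/2)^1 = 2.230 × 0.5000 = 1.115 mg/L
Convert: 1.115 mg/L × 1000 = 1115 ng/mL

1115 ng/mL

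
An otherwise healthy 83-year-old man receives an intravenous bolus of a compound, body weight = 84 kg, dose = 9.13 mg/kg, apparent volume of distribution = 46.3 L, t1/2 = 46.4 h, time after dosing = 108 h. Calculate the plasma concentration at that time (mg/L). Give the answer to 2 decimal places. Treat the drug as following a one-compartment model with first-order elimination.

Total dose = 9.13 × 84 = 766.9 mg
C₀ = Dose / Vd = 766.9 / 46.3 = 16.56 mg/L
k = ln2 / t½ = 0.693147 / 46.4 = 0.01494 h⁻¹
C = C₀ · e^(−k·t) = 16.56 × e^(−0.01494 × 108)
  = 16.56 × 0.1992 = 3.299 mg/L

3.30 mg/L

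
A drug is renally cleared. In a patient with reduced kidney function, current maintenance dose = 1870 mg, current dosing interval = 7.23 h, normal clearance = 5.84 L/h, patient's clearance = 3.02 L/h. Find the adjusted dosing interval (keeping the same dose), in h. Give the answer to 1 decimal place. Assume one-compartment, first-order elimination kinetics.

To keep the same average steady-state level, dosing rate must scale with clearance.
CL ratio = 3.02 / 5.84 = 0.5171
New interval (same dose) = 7.23 / 0.5171 = 13.98 h

14.0 h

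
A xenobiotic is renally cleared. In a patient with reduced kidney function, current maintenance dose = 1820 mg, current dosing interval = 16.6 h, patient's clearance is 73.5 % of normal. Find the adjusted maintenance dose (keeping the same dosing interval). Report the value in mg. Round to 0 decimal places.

To keep the same average steady-state level, dosing rate must scale with clearance.
CL ratio = 73.5 / 100 = 0.7350
New dose (same interval) = 1820 × 0.7350 = 1338 mg

1338 mg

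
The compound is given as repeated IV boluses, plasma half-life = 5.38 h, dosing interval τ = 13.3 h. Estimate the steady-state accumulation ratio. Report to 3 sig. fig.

k = ln2 / t½ = 0.693147 / 5.38 = 0.1288 h⁻¹
e^(−kτ) = e^(−0.1288 × 13.3) = 0.1803
Accumulation ratio R = 1 / (1 − e^(−kτ)) = 1 / (1 − 0.1803) = 1.220

1.22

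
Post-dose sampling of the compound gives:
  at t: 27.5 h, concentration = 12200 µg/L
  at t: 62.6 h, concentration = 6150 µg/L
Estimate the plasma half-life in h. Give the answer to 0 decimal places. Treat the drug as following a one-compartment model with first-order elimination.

k = ln(C₁/C₂) / (t₂ − t₁) = ln(12200/6150) / (62.6 − 27.5)
  = 0.6850 / 35.10 = 0.01952 h⁻¹
t½ = ln2 / k = 0.693147 / 0.01952 = 35.51 h

36 h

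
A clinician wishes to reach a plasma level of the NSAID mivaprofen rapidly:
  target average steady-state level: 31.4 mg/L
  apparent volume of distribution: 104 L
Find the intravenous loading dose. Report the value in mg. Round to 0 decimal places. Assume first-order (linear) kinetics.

3266 mg

LD = Css × Vd = 31.4 × 104 = 3266 mg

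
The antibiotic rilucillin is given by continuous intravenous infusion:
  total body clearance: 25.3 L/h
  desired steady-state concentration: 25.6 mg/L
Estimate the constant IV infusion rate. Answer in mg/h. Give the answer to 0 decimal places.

648 mg/h

At steady state, infusion rate R₀ = Css × CL = 25.6 × 25.30 = 647.7 mg/h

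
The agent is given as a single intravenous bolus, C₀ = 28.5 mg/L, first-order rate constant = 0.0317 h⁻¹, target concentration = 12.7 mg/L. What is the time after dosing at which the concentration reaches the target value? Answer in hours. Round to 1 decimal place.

t = ln(C₀ / C) / k = ln(28.50 / 12.7) / 0.03170
  = ln(2.244) / 0.03170 = 0.8083 / 0.03170 = 25.50 h

25.5 h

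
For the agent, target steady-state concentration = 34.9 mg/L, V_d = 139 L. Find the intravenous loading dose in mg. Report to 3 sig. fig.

LD = Css × Vd = 34.9 × 139 = 4851 mg

4850 mg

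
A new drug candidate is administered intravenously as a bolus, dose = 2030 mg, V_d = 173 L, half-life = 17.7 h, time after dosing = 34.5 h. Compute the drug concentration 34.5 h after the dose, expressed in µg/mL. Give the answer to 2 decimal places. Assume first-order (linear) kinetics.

C₀ = Dose / Vd = 2030 / 173 = 11.73 mg/L
k = ln2 / t½ = 0.693147 / 17.7 = 0.03916 h⁻¹
C = C₀ · e^(−k·t) = 11.73 × e^(−0.03916 × 34.5)
  = 11.73 × 0.2590 = 3.038 mg/L
(3.038 mg/L = 3.038 µg/mL)

3.04 µg/mL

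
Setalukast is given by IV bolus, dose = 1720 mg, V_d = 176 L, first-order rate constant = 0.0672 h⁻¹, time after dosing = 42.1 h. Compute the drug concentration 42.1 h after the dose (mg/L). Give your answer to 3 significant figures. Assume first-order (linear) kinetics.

0.577 mg/L

C₀ = Dose / Vd = 1720 / 176 = 9.773 mg/L
C = C₀ · e^(−k·t) = 9.773 × e^(−0.06720 × 42.1)
  = 9.773 × 0.05906 = 0.5772 mg/L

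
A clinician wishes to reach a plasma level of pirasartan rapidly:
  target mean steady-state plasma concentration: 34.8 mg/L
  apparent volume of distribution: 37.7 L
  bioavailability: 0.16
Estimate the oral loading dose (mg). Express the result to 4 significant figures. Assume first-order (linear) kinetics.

LD = Css × Vd / F = 34.8 × 37.7 / 0.16 = 8200 mg

8200 mg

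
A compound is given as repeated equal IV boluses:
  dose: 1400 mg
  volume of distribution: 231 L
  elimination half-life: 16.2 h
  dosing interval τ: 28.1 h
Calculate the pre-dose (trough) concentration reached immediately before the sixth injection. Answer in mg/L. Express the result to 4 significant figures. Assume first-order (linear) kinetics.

C₀ per dose = Dose / Vd = 1400 / 231 = 6.061 mg/L
k = ln2 / t½ = 0.693147 / 16.2 = 0.04279 h⁻¹
Fraction remaining after one interval: r = e^(−kτ) = e^(−0.04279 × 28.1) = 0.3005
Before dose 6, 5 doses have been given (aged 1τ, 2τ, 3τ, 4τ, 5τ).
C_trough = C₀ × (r + r² + … + r^5) = C₀ × r(1−r^5)/(1−r)
        = 6.061 × 0.3005 × (1 − 0.002450) / (1 − 0.3005) = 2.597 mg/L

2.597 mg/L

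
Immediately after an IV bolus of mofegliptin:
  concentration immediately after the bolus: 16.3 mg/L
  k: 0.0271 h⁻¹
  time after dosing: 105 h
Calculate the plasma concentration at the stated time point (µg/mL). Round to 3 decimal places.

C = C₀ · e^(−k·t) = 16.30 × e^(−0.02710 × 105)
  = 16.30 × 0.05811 = 0.9472 mg/L
(0.9472 mg/L = 0.9472 µg/mL)

0.947 µg/mL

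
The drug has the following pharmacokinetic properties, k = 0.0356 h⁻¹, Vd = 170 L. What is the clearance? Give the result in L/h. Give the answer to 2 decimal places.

CL = k × Vd = 0.0356 × 170 = 6.052 L/h

6.05 L/h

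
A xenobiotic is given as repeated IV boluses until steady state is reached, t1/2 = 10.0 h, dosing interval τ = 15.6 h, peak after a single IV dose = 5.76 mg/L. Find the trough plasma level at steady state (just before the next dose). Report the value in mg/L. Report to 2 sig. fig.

3.0 mg/L

k = ln2 / t½ = 0.693147 / 10.0 = 0.06931 h⁻¹
e^(−kτ) = e^(−0.06931 × 15.6) = 0.3392
Accumulation ratio R = 1 / (1 − e^(−kτ)) = 1 / (1 − 0.3392) = 1.513
Steady-state trough = C₀ × R × e^(−kτ) = 5.76 × 1.513 × 0.3392 = 2.956 mg/L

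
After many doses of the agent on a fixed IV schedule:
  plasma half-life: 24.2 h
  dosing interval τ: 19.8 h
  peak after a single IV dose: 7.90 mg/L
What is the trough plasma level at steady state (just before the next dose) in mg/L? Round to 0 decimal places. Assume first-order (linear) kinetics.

k = ln2 / t½ = 0.693147 / 24.2 = 0.02864 h⁻¹
e^(−kτ) = e^(−0.02864 × 19.8) = 0.5672
Accumulation ratio R = 1 / (1 − e^(−kτ)) = 1 / (1 − 0.5672) = 2.311
Steady-state trough = C₀ × R × e^(−kτ) = 7.90 × 2.311 × 0.5672 = 10.36 mg/L

10 mg/L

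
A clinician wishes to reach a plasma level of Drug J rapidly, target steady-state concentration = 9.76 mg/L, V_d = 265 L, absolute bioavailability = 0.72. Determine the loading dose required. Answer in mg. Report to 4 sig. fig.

LD = Css × Vd / F = 9.76 × 265 / 0.72 = 3592 mg

3592 mg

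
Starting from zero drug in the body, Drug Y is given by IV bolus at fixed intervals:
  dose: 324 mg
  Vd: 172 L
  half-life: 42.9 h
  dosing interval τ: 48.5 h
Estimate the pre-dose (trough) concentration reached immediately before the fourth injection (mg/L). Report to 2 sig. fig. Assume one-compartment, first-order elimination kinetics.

1.4 mg/L

C₀ per dose = Dose / Vd = 324 / 172 = 1.884 mg/L
k = ln2 / t½ = 0.693147 / 42.9 = 0.01616 h⁻¹
Fraction remaining after one interval: r = e^(−kτ) = e^(−0.01616 × 48.5) = 0.4567
Before dose 4, 3 doses have been given (aged 1τ, 2τ, 3τ).
C_trough = C₀ × (r + r² + … + r^3) = C₀ × r(1−r^3)/(1−r)
        = 1.884 × 0.4567 × (1 − 0.09526) / (1 − 0.4567) = 1.433 mg/L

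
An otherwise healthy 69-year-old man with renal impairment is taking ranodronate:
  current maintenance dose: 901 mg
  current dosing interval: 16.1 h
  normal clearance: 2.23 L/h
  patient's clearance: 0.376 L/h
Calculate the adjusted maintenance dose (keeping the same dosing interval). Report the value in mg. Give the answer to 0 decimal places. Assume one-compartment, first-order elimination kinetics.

To keep the same average steady-state level, dosing rate must scale with clearance.
CL ratio = 0.376 / 2.23 = 0.1686
New dose (same interval) = 901 × 0.1686 = 151.9 mg

152 mg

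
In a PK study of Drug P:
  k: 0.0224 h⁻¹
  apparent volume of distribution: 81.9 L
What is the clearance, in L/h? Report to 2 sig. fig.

1.8 L/h

CL = k × Vd = 0.0224 × 81.9 = 1.835 L/h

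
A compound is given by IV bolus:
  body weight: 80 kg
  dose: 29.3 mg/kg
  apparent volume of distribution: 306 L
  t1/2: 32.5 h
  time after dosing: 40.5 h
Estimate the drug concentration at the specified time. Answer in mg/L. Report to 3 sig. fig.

Total dose = 29.3 × 80 = 2344 mg
C₀ = Dose / Vd = 2344 / 306 = 7.660 mg/L
k = ln2 / t½ = 0.693147 / 32.5 = 0.02133 h⁻¹
C = C₀ · e^(−k·t) = 7.660 × e^(−0.02133 × 40.5)
  = 7.660 × 0.4215 = 3.229 mg/L

3.23 mg/L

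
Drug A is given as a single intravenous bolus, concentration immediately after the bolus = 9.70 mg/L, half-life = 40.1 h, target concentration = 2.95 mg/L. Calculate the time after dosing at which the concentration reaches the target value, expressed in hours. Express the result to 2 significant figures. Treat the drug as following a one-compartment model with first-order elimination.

k = ln2 / t½ = 0.693147 / 40.1 = 0.01729 h⁻¹
t = ln(C₀ / C) / k = ln(9.700 / 2.95) / 0.01729
  = ln(3.288) / 0.01729 = 1.190 / 0.01729 = 68.83 h

69 h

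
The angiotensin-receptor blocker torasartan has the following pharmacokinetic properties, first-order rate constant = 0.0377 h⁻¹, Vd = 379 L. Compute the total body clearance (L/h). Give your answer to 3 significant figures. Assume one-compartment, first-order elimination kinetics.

CL = k × Vd = 0.0377 × 379 = 14.29 L/h

14.3 L/h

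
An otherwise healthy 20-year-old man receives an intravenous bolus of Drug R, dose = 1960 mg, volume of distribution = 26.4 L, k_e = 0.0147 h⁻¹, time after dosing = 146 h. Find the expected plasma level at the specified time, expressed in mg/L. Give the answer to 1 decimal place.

8.7 mg/L

C₀ = Dose / Vd = 1960 / 26.4 = 74.24 mg/L
C = C₀ · e^(−k·t) = 74.24 × e^(−0.01470 × 146)
  = 74.24 × 0.1169 = 8.679 mg/L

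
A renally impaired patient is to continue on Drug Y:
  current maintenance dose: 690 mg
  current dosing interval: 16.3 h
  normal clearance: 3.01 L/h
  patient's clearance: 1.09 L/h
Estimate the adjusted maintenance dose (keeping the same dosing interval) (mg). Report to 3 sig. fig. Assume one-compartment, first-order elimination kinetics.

To keep the same average steady-state level, dosing rate must scale with clearance.
CL ratio = 1.09 / 3.01 = 0.3621
New dose (same interval) = 690 × 0.3621 = 249.8 mg

250 mg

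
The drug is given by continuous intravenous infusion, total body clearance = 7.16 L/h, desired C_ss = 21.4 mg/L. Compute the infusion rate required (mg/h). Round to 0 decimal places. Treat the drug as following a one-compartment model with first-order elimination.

At steady state, infusion rate R₀ = Css × CL = 21.4 × 7.160 = 153.2 mg/h

153 mg/h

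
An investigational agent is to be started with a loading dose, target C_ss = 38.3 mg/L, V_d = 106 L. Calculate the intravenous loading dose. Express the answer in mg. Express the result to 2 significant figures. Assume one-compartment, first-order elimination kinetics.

4100 mg

LD = Css × Vd = 38.3 × 106 = 4060 mg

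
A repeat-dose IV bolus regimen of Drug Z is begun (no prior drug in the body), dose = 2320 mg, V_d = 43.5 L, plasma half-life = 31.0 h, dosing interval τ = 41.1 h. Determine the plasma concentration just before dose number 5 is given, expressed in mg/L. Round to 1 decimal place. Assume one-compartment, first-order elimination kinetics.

34.5 mg/L

C₀ per dose = Dose / Vd = 2320 / 43.5 = 53.33 mg/L
k = ln2 / t½ = 0.693147 / 31.0 = 0.02236 h⁻¹
Fraction remaining after one interval: r = e^(−kτ) = e^(−0.02236 × 41.1) = 0.3989
Before dose 5, 4 doses have been given (aged 1τ, 2τ, 3τ, 4τ).
C_trough = C₀ × (r + r² + … + r^4) = C₀ × r(1−r^4)/(1−r)
        = 53.33 × 0.3989 × (1 − 0.02532) / (1 − 0.3989) = 34.49 mg/L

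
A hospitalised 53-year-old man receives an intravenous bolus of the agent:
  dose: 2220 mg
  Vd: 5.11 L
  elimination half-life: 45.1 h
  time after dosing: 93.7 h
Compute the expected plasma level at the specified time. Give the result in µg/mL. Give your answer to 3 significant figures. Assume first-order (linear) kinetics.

103 µg/mL

C₀ = Dose / Vd = 2220 / 5.11 = 434.4 mg/L
k = ln2 / t½ = 0.693147 / 45.1 = 0.01537 h⁻¹
C = C₀ · e^(−k·t) = 434.4 × e^(−0.01537 × 93.7)
  = 434.4 × 0.2369 = 102.9 mg/L
(102.9 mg/L = 102.9 µg/mL)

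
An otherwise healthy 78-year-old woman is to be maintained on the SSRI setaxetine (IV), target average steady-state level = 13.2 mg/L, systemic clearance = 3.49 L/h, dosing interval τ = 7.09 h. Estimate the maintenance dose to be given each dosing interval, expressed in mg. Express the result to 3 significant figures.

327 mg

At steady state, Dose/τ = Css × CL.
Dose = Css × CL × τ = 13.2 × 3.490 × 7.09 = 326.6 mg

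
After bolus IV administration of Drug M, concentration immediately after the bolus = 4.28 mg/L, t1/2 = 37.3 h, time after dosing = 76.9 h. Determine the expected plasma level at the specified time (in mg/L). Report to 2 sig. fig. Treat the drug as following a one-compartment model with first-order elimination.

1.0 mg/L

k = ln2 / t½ = 0.693147 / 37.3 = 0.01858 h⁻¹
C = C₀ · e^(−k·t) = 4.280 × e^(−0.01858 × 76.9)
  = 4.280 × 0.2396 = 1.025 mg/L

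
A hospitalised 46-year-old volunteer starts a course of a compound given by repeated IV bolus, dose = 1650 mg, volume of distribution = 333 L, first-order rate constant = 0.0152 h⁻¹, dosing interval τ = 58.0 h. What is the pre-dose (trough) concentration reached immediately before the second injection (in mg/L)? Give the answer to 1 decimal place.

C₀ per dose = Dose / Vd = 1650 / 333 = 4.955 mg/L
Fraction remaining after one interval: r = e^(−kτ) = e^(−0.01520 × 58.0) = 0.4141
Before dose 2, 1 dose has been given (aged 1τ).
C_trough = C₀ × r = 4.955 × 0.4141 = 2.052 mg/L

2.1 mg/L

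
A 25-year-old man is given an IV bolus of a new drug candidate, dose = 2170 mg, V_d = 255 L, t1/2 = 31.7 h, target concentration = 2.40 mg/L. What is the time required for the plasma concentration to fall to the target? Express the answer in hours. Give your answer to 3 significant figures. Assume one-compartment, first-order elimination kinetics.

57.9 h

C₀ = Dose / Vd = 2170 / 255 = 8.510 mg/L
k = ln2 / t½ = 0.693147 / 31.7 = 0.02187 h⁻¹
t = ln(C₀ / C) / k = ln(8.510 / 2.40) / 0.02187
  = ln(3.546) / 0.02187 = 1.266 / 0.02187 = 57.89 h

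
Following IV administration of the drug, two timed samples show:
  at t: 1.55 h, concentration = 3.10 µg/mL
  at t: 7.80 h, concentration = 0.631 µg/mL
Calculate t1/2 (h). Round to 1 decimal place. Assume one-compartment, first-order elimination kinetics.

2.7 h

k = ln(C₁/C₂) / (t₂ − t₁) = ln(3.10/0.631) / (7.80 − 1.55)
  = 1.592 / 6.250 = 0.2547 h⁻¹
t½ = ln2 / k = 0.693147 / 0.2547 = 2.721 h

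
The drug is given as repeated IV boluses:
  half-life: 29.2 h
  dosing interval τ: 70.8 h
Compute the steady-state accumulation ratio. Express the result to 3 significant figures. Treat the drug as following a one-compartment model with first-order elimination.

k = ln2 / t½ = 0.693147 / 29.2 = 0.02374 h⁻¹
e^(−kτ) = e^(−0.02374 × 70.8) = 0.1862
Accumulation ratio R = 1 / (1 − e^(−kτ)) = 1 / (1 − 0.1862) = 1.229

1.23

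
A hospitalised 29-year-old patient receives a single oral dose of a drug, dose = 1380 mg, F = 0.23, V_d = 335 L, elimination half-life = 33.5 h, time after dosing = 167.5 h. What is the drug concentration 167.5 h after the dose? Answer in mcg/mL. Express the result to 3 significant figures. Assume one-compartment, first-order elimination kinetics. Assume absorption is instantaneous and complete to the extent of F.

0.0296 mcg/mL

Amount reaching circulation = F × Dose = 0.23 × 1380 = 317.4 mg
C₀ = F·Dose / Vd = 317.4 / 335 = 0.9475 mg/L
k = ln2 / t½ = 0.693147 / 33.5 = 0.02069 h⁻¹
t / t½ = 167.5 / 33.5 = 5 half-lives
C = C₀ × (1/2)^5 = 0.9475 × 0.03125 = 0.02961 mg/L
(0.02961 mg/L = 0.02961 mcg/mL)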